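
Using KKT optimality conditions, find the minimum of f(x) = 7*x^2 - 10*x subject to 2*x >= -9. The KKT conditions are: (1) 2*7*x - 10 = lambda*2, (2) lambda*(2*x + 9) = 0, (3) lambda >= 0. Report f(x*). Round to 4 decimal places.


Step 1: Try lambda = 0 (constraint inactive).
Stationarity: 2*7*x - 10 = 0
x* = 10/(2*7) = 5/7 = 0.7143 (rounded; the exact value 5/7 is used below)
Check constraint: 2*0.7143 = 1.4286 >= -9 -- satisfied.
Step 2: Compute optimal value.
f(x*) = 7*(5/7)^2 - 10*(5/7) = -3.5714


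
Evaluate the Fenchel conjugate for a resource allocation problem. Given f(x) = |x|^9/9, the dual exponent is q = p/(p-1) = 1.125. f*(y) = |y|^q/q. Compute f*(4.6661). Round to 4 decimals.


The conjugate exponent q satisfies 1/p + 1/q = 1.
p = 9, so q = 9/(9 - 1) = 1.125
|y|^q = 4.6661^1.125 = 5.6568
f*(4.6661) = 5.6568 / 1.125 = 5.0283


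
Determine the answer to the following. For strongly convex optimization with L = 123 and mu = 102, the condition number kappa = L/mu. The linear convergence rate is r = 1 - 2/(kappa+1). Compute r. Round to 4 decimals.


Step 1: Compute the condition number.
kappa = L/mu = 123/102 = 1.2059
Step 2: Compute the convergence rate.
r = 1 - 2/(kappa + 1) = 1 - 2*mu/(L + mu) = (L - mu)/(L + mu) = 21/225 = 0.0933


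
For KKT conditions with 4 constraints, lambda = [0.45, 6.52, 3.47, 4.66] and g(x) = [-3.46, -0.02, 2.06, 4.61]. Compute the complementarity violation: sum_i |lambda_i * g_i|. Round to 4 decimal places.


KKT complementary slackness check:
lambda_1 * g_1 = 0.45 * -3.46 = -1.557
lambda_2 * g_2 = 6.52 * -0.02 = -0.1304
lambda_3 * g_3 = 3.47 * 2.06 = 7.1482
lambda_4 * g_4 = 4.66 * 4.61 = 21.4826
Total violation = 1.557 + 0.1304 + 7.1482 + 21.4826 = 30.3182


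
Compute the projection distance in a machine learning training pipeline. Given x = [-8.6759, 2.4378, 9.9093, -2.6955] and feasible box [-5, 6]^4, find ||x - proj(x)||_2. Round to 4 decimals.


Project each component onto [-5, 6].
clip(-8.6759) = -5.0, clip(2.4378) = 2.4378, clip(9.9093) = 6.0, clip(-2.6955) = -2.6955
Projection = [-5.0, 2.4378, 6.0, -2.6955]
Squared diffs: [13.5122, 0.0, 15.2826, 0.0]
Distance = sqrt(28.7948) = 5.3661


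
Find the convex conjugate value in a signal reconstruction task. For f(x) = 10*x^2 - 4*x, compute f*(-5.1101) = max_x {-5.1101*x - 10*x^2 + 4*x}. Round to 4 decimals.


f*(y) = sup_x {y*x - a*x^2 - b*x} = sup_x {(y-b)*x - a*x^2}
FOC: (y - b) - 2a*x = 0 => x* = (y - b)/(2a)
x* = (-5.1101 + 4)/(2*10) = -0.0555
f*(-5.1101) = (y-b)^2/(4a) = (-5.1101 + 4)^2/(4*10)
= 1.2323/40 = 0.0308


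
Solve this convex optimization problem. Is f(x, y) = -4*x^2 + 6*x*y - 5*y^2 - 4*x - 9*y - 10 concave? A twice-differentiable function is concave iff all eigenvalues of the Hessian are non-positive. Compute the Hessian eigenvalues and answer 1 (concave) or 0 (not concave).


The Hessian of f(x,y) = -4*x^2 + 6*x*y - 5*y^2 - 4*x - 9*y - 10 is:
H = [[-8, 6], [6, -10]]
Trace = -8 - 10 = -18
Determinant = -8*-10 - (6)^2 = 44
Discriminant = (-18)^2 - 4*44 = 148.0
Eigenvalues: lambda_1 = -15.0828, lambda_2 = -2.9172
The function is concave.

1


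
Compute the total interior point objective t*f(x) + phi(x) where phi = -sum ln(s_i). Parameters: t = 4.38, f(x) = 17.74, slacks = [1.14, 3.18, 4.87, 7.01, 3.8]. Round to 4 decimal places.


Step 1: Compute log-barrier.
ln values: [0.131, 1.1569, 1.5831, 1.9473, 1.335]
phi = -(0.131 + 1.1569 + 1.5831 + 1.9473 + 1.335) = -6.1533
Step 2: Compute augmented objective.
t*f(x) = 4.38*17.74 = 77.7012
Total = 77.7012 - 6.1533 = 71.5479


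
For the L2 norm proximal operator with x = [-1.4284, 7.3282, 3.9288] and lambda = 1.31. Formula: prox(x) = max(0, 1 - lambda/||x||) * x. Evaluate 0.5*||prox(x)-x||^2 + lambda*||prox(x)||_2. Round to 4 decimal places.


Step 1: Compute ||x||.
||x|| = 8.4367
Step 2: Compute scaling factor.
scale = max(0, 1 - 1.31/8.4367) = 0.8447
Step 3: prox(x) = [-1.2066, 6.1903, 3.3188]
||prox(x)|| = 7.1267
Step 4: Proximal objective.
0.5*||prox-x||^2 = 0.8581
lambda*||prox|| = 9.336
Total = 10.1941


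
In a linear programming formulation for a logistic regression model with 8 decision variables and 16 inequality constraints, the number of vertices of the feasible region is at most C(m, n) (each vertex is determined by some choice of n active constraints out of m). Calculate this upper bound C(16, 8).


Each vertex corresponds to some choice of n active constraints out of m, so the number of vertices is at most C(m, n) = m! / (n!(m-n)!).
m = 16, n = 8
Numerator: 16 * 15 * 14 * 13 * 12 * 11 * 10 * 9
Denominator: 8! = 40320
C(16, 8) = 12870


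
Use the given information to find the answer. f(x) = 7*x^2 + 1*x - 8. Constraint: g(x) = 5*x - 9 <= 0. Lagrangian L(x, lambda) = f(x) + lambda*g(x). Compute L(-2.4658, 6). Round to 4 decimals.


Step 1: Evaluate f(x).
f(-2.4658) = 7*(-2.4658)^2 + 1*(-2.4658) - 8 = 32.0954
Step 2: Evaluate g(x).
g(-2.4658) = 5*-2.4658 - 9 = -21.329
Step 3: Compute Lagrangian.
L = 32.0954 + 6*-21.329 = -95.8786


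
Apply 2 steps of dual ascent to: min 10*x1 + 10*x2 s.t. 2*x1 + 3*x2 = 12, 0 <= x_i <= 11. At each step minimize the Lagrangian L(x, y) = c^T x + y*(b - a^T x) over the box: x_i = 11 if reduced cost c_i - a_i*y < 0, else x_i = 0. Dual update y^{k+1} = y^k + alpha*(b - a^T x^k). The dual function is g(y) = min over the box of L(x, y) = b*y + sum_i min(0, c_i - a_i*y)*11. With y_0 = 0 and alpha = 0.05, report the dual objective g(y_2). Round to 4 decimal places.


Dual ascent for LP: min 10*x1 + 10*x2, 2*x1 + 3*x2 = 12, 0 <= x_i <= 11
Step 1: y^k = 0.0, reduced costs: (10.0, 10.0)
  x^k = (0.0, 0.0), subgradient = b - a^T x = 12.0
  y^{k+1} = 0.0 + 0.05*12.0 = 0.6
Step 2: y^k = 0.6, reduced costs: (8.8, 8.2)
  x^k = (0.0, 0.0), subgradient = b - a^T x = 12.0
  y^{k+1} = 0.6 + 0.05*12.0 = 1.2
Dual objective at y_2 = 1.2: reduced costs (7.6, 6.4), box minimizer x = (0.0, 0.0)
g(y_2) = b*y + (c1 - a1*y)*x1 + (c2 - a2*y)*x2 = 12*1.2 + 7.6*0.0 + 6.4*0.0 = 14.4 + 0.0 + 0.0 = 14.4


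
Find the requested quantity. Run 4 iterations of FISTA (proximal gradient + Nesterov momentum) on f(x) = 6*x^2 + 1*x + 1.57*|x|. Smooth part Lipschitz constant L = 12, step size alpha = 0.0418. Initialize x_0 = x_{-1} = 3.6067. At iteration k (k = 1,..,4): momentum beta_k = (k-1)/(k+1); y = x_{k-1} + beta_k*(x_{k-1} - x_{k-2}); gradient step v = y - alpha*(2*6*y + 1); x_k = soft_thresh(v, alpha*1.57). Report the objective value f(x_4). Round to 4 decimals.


FISTA on f(x) = 6*x^2 + 1*x + 1.57*|x|
L = 12, alpha = 0.0418
Iteration 1: beta = 0.0, y = 3.6067 + 0.0*(3.6067 - 3.6067) = 3.6067
  grad(y) = 44.2804, v = y - alpha*grad = 1.7558
  prox(v) = soft_thresh(1.7558, 0.0656) = 1.6902
Iteration 2: beta = 0.3333, y = 1.6902 + 0.3333*(1.6902 - 3.6067) = 1.0513
  grad(y) = 13.6157, v = y - alpha*grad = 0.4822
  prox(v) = soft_thresh(0.4822, 0.0656) = 0.4165
Iteration 3: beta = 0.5, y = 0.4165 + 0.5*(0.4165 - 1.6902) = -0.2203
  grad(y) = -1.6431, v = y - alpha*grad = -0.1516
  prox(v) = soft_thresh(-0.1516, 0.0656) = -0.086
Iteration 4: beta = 0.6, y = -0.086 + 0.6*(-0.086 - 0.4165) = -0.3874
  grad(y) = -3.6494, v = y - alpha*grad = -0.2349
  prox(v) = soft_thresh(-0.2349, 0.0656) = -0.1693
f(x_4) = 6*(-0.1693)^2 + 1*(-0.1693) + 1.57*|-0.1693| = 0.2684


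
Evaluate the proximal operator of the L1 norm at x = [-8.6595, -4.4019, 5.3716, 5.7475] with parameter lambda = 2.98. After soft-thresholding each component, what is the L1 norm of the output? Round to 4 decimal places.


Soft-thresholding with lambda = 2.98:
prox(-8.6595) = sign(-8.6595)*max(|-8.6595| - 2.98, 0) = -5.6795
prox(-4.4019) = sign(-4.4019)*max(|-4.4019| - 2.98, 0) = -1.4219
prox(5.3716) = sign(5.3716)*max(|5.3716| - 2.98, 0) = 2.3916
prox(5.7475) = sign(5.7475)*max(|5.7475| - 2.98, 0) = 2.7675
prox(x) = [-5.6795, -1.4219, 2.3916, 2.7675]
||prox(x)||_1 = 5.6795 + 1.4219 + 2.3916 + 2.7675 = 12.2605


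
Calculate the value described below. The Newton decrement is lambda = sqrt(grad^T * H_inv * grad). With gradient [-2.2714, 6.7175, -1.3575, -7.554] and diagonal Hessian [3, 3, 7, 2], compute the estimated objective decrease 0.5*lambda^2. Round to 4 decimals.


Step 1: H is diagonal, so H^(-1) * g = [-0.7571, 2.2392, -0.1939, -3.777].
Step 2: g^T H^(-1) g = sum_i g_i^2 / H_ii
  = (-2.2714)^2/3 + (6.7175)^2/3 + (-1.3575)^2/7 + (-7.554)^2/2
  = 1.7198 + 15.0416 + 0.2633 + 28.5315 = 45.5561
Step 3: Objective decrease = 0.5 * g^T H^(-1) g = 22.778


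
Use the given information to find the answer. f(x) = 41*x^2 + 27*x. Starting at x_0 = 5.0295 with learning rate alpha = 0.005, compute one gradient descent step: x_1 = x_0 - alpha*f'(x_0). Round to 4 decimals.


We compute the gradient at x_0 and apply the update.
f'(x) = 82*x + 27
f'(5.0295) = 82*5.0295 + 27 = 439.419
x_1 = 5.0295 - 0.005*439.419 = 2.8324


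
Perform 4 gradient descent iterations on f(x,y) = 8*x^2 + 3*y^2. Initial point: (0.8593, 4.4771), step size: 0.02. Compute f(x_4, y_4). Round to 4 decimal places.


Gradient descent on f(x,y) = 8*x^2 + 3*y^2.
Starting point: (0.8593, 4.4771), alpha = 0.02
Step 1: grad_x = 2*8*0.8593 = 13.7488, grad_y = 2*3*4.4771 = 26.8626
  x_1 = 0.8593 - 0.02*13.7488 = 0.5843
  y_1 = 4.4771 - 0.02*26.8626 = 3.9398
Step 2: grad_x = 2*8*0.5843 = 9.3492, grad_y = 2*3*3.9398 = 23.6391
  x_2 = 0.5843 - 0.02*9.3492 = 0.3973
  y_2 = 3.9398 - 0.02*23.6391 = 3.4671
Step 3: grad_x = 2*8*0.3973 = 6.3574, grad_y = 2*3*3.4671 = 20.8024
  x_3 = 0.3973 - 0.02*6.3574 = 0.2702
  y_3 = 3.4671 - 0.02*20.8024 = 3.051
Step 4: grad_x = 2*8*0.2702 = 4.3231, grad_y = 2*3*3.051 = 18.3061
  x_4 = 0.2702 - 0.02*4.3231 = 0.1837
  y_4 = 3.051 - 0.02*18.3061 = 2.6849
f(0.1837, 2.6849) = 8*0.1837^2 + 3*2.6849^2 = 21.8961


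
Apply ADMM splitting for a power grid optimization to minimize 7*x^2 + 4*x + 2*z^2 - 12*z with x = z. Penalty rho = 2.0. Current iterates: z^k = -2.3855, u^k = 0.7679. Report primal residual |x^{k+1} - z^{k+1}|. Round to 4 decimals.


ADMM iteration with rho = 2.0, z^k = -2.3855, u^k = 0.7679
Step 1: x-update.
Minimize 7*x^2 + 4*x + (2.0/2)*(x + 2.3855 + 0.7679)^2
FOC: (2*7 + 2.0)*x = -4 + 2.0*(-2.3855 - 0.7679)
x^{k+1} = -0.6442
Step 2: z-update.
Minimize 2*z^2 - 12*z + (2.0/2)*(-0.6442 - z + 0.7679)^2
FOC: (2*2 + 2.0)*z = 12 + 2.0*(-0.6442 + 0.7679)
z^{k+1} = 2.0412
Step 3: u-update.
u^{k+1} = 0.7679 - 0.6442 - 2.0412 = -1.9175
Step 4: Primal residual = |-0.6442 - 2.0412| = 2.6854


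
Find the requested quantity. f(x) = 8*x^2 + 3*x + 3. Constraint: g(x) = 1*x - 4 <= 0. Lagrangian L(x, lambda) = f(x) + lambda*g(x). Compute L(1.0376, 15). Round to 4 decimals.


Step 1: Evaluate f(x).
f(1.0376) = 8*1.0376^2 + 3*1.0376 + 3 = 14.7257
Step 2: Evaluate g(x).
g(1.0376) = 1*1.0376 - 4 = -2.9624
Step 3: Compute Lagrangian.
L = 14.7257 + 15*-2.9624 = -29.7103


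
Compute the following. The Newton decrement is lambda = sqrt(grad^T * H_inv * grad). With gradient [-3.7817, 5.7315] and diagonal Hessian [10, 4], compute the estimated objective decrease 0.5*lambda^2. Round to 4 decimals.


Step 1: H is diagonal, so H^(-1) * g = [-0.3782, 1.4329].
Step 2: g^T H^(-1) g = sum_i g_i^2 / H_ii
  = (-3.7817)^2/10 + (5.7315)^2/4
  = 1.4301 + 8.2125 = 9.6426
Step 3: Objective decrease = 0.5 * g^T H^(-1) g = 4.8213


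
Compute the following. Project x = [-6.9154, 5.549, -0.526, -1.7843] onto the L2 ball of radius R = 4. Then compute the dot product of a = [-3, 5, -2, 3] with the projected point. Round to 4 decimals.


Step 1: Compute ||x|| (intermediates to 6 decimals).
||x|| = sqrt((-6.9154)^2 + 5.549^2 + (-0.526)^2 + (-1.7843)^2) = 9.059501
Step 2: Project.
Since ||x|| > R, scale = R/||x|| = 4/9.059501 = 0.441525, proj(x) = scale * x
proj(x) = [-3.053322, 2.450022, -0.232242, -0.787813]
Step 3: Dot product.
a^T * proj(x) = -3*(-3.053322) + 5*2.450022 - 2*(-0.232242) + 3*(-0.787813) = 19.5111


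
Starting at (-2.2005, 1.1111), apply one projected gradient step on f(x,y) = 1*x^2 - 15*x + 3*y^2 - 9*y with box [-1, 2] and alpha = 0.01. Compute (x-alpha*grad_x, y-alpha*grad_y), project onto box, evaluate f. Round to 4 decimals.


Step 1: Compute gradient at (-2.2005, 1.1111).
grad_x = 2*1*-2.2005 - 15 = -19.401
grad_y = 2*3*1.1111 - 9 = -2.3334
Step 2: Gradient step.
x_raw = -2.2005 - 0.01*-19.401 = -2.0065
y_raw = 1.1111 - 0.01*-2.3334 = 1.1344
Step 3: Project onto [-1, 2].
x_proj = clip(-2.0065) = -1.0
y_proj = clip(1.1344) = 1.1344
Step 4: Evaluate f.
f(-1.0, 1.1344) = 9.6509


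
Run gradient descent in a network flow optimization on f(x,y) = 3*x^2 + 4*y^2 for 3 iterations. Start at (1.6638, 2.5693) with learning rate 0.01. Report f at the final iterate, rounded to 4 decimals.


Gradient descent on f(x,y) = 3*x^2 + 4*y^2.
Starting point: (1.6638, 2.5693), alpha = 0.01
Step 1: grad_x = 2*3*1.6638 = 9.9828, grad_y = 2*4*2.5693 = 20.5544
  x_1 = 1.6638 - 0.01*9.9828 = 1.564
  y_1 = 2.5693 - 0.01*20.5544 = 2.3638
Step 2: grad_x = 2*3*1.564 = 9.3838, grad_y = 2*4*2.3638 = 18.91
  x_2 = 1.564 - 0.01*9.3838 = 1.4701
  y_2 = 2.3638 - 0.01*18.91 = 2.1747
Step 3: grad_x = 2*3*1.4701 = 8.8208, grad_y = 2*4*2.1747 = 17.3972
  x_3 = 1.4701 - 0.01*8.8208 = 1.3819
  y_3 = 2.1747 - 0.01*17.3972 = 2.0007
f(1.3819, 2.0007) = 3*1.3819^2 + 4*2.0007^2 = 21.7401


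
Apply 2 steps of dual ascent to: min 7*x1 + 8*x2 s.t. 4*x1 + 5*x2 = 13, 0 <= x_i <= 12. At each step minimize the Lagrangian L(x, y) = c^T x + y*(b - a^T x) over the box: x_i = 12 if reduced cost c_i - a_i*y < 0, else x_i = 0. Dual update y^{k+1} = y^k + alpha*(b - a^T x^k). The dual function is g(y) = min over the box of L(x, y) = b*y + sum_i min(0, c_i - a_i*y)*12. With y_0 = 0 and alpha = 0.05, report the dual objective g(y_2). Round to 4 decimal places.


Dual ascent for LP: min 7*x1 + 8*x2, 4*x1 + 5*x2 = 13, 0 <= x_i <= 12
Step 1: y^k = 0.0, reduced costs: (7.0, 8.0)
  x^k = (0.0, 0.0), subgradient = b - a^T x = 13.0
  y^{k+1} = 0.0 + 0.05*13.0 = 0.65
Step 2: y^k = 0.65, reduced costs: (4.4, 4.75)
  x^k = (0.0, 0.0), subgradient = b - a^T x = 13.0
  y^{k+1} = 0.65 + 0.05*13.0 = 1.3
Dual objective at y_2 = 1.3: reduced costs (1.8, 1.5), box minimizer x = (0.0, 0.0)
g(y_2) = b*y + (c1 - a1*y)*x1 + (c2 - a2*y)*x2 = 13*1.3 + 1.8*0.0 + 1.5*0.0 = 16.9 + 0.0 + 0.0 = 16.9


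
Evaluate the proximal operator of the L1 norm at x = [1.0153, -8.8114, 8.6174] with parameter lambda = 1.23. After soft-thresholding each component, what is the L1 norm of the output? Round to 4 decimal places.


Soft-thresholding with lambda = 1.23:
prox(1.0153) = sign(1.0153)*max(|1.0153| - 1.23, 0) = 0.0
prox(-8.8114) = sign(-8.8114)*max(|-8.8114| - 1.23, 0) = -7.5814
prox(8.6174) = sign(8.6174)*max(|8.6174| - 1.23, 0) = 7.3874
prox(x) = [0.0, -7.5814, 7.3874]
||prox(x)||_1 = 0.0 + 7.5814 + 7.3874 = 14.9688


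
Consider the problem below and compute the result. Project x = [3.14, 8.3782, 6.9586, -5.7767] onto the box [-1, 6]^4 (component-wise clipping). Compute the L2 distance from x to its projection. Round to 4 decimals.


Project each component onto [-1, 6].
clip(3.14) = 3.14, clip(8.3782) = 6.0, clip(6.9586) = 6.0, clip(-5.7767) = -1.0
Projection = [3.14, 6.0, 6.0, -1.0]
Squared diffs: [0.0, 5.6558, 0.9189, 22.8169]
Distance = sqrt(29.3916) = 5.4214


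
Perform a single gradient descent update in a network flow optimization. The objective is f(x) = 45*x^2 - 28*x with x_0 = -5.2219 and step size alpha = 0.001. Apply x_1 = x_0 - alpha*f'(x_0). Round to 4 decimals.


We compute the gradient at x_0 and apply the update.
f'(x) = 90*x - 28
f'(-5.2219) = 90*-5.2219 - 28 = -497.971
x_1 = -5.2219 - 0.001*-497.971 = -4.7239


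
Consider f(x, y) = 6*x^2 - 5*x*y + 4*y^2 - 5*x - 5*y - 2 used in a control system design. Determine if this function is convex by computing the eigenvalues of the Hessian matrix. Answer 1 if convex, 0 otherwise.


The Hessian of f(x,y) = 6*x^2 - 5*x*y + 4*y^2 - 5*x - 5*y - 2 is:
H = [[12, -5], [-5, 8]]
Trace = 12 + 8 = 20
Determinant = 12*8 - (-5)^2 = 71
Discriminant = (20)^2 - 4*71 = 116.0
Eigenvalues: lambda_1 = 4.6148, lambda_2 = 15.3852
The function is convex.

1


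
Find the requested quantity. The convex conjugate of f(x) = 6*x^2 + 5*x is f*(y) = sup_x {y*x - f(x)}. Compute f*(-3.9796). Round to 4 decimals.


f*(y) = sup_x {y*x - a*x^2 - b*x} = sup_x {(y-b)*x - a*x^2}
FOC: (y - b) - 2a*x = 0 => x* = (y - b)/(2a)
x* = (-3.9796 - 5)/(2*6) = -0.7483
f*(-3.9796) = (y-b)^2/(4a) = (-3.9796 - 5)^2/(4*6)
= 80.6332/24 = 3.3597


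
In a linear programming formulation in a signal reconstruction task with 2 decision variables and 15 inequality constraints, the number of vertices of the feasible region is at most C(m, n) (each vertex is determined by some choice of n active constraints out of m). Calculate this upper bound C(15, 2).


Each vertex corresponds to some choice of n active constraints out of m, so the number of vertices is at most C(m, n) = m! / (n!(m-n)!).
m = 15, n = 2
Numerator: 15 * 14
Denominator: 2! = 2
C(15, 2) = 105


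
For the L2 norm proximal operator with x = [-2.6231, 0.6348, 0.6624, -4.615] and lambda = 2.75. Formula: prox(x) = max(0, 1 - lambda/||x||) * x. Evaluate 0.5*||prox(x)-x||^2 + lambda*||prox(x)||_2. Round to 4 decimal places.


Step 1: Compute ||x||.
||x|| = 5.3871
Step 2: Compute scaling factor.
scale = max(0, 1 - 2.75/5.3871) = 0.4895
Step 3: prox(x) = [-1.2841, 0.3107, 0.3243, -2.2591]
||prox(x)|| = 2.6371
Step 4: Proximal objective.
0.5*||prox-x||^2 = 3.7813
lambda*||prox|| = 7.252
Total = 11.0332


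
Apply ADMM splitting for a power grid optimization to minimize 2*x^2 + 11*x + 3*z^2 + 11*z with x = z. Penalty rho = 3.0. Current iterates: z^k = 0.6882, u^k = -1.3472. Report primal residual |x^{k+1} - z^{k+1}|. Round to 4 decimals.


ADMM iteration with rho = 3.0, z^k = 0.6882, u^k = -1.3472
Step 1: x-update.
Minimize 2*x^2 + 11*x + (3.0/2)*(x - 0.6882 - 1.3472)^2
FOC: (2*2 + 3.0)*x = -11 + 3.0*(0.6882 + 1.3472)
x^{k+1} = -0.6991
Step 2: z-update.
Minimize 3*z^2 + 11*z + (3.0/2)*(-0.6991 - z - 1.3472)^2
FOC: (2*3 + 3.0)*z = -11 + 3.0*(-0.6991 - 1.3472)
z^{k+1} = -1.9043
Step 3: u-update.
u^{k+1} = -1.3472 - 0.6991 + 1.9043 = -0.142
Step 4: Primal residual = |-0.6991 + 1.9043| = 1.2052


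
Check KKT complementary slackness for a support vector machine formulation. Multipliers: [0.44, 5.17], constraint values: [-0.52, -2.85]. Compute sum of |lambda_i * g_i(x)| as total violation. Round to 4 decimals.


KKT complementary slackness check:
lambda_1 * g_1 = 0.44 * -0.52 = -0.2288
lambda_2 * g_2 = 5.17 * -2.85 = -14.7345
Total violation = 0.2288 + 14.7345 = 14.9633


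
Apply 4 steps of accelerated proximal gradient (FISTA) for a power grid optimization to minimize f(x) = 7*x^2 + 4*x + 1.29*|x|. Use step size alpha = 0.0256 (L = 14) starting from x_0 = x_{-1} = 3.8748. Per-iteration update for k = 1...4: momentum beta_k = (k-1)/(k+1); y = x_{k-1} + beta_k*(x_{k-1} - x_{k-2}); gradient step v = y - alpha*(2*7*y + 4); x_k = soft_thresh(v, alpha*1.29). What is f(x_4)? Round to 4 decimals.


FISTA on f(x) = 7*x^2 + 4*x + 1.29*|x|
L = 14, alpha = 0.0256
Iteration 1: beta = 0.0, y = 3.8748 + 0.0*(3.8748 - 3.8748) = 3.8748
  grad(y) = 58.2472, v = y - alpha*grad = 2.3837
  prox(v) = soft_thresh(2.3837, 0.033) = 2.3506
Iteration 2: beta = 0.3333, y = 2.3506 + 0.3333*(2.3506 - 3.8748) = 1.8426
  grad(y) = 29.7964, v = y - alpha*grad = 1.0798
  prox(v) = soft_thresh(1.0798, 0.033) = 1.0468
Iteration 3: beta = 0.5, y = 1.0468 + 0.5*(1.0468 - 2.3506) = 0.3949
  grad(y) = 9.528, v = y - alpha*grad = 0.1509
  prox(v) = soft_thresh(0.1509, 0.033) = 0.1179
Iteration 4: beta = 0.6, y = 0.1179 + 0.6*(0.1179 - 1.0468) = -0.4394
  grad(y) = -2.1517, v = y - alpha*grad = -0.3843
  prox(v) = soft_thresh(-0.3843, 0.033) = -0.3513
f(x_4) = 7*(-0.3513)^2 + 4*(-0.3513) + 1.29*|-0.3513| = -0.0881


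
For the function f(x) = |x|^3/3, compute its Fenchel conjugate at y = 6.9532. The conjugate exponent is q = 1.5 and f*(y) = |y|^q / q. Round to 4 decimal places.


The conjugate exponent q satisfies 1/p + 1/q = 1.
p = 3, so q = 3/(3 - 1) = 1.5
|y|^q = 6.9532^1.5 = 18.3348
f*(6.9532) = 18.3348 / 1.5 = 12.2232


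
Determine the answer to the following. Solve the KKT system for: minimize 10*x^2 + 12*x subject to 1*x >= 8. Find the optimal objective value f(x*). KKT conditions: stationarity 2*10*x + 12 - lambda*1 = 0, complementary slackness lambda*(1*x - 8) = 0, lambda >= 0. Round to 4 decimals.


Step 1: Try lambda = 0 (constraint inactive).
x_unc = -12/(2*10) = -0.6
Check: 1*-0.6 = -0.6 < 8 -- violated!
Step 2: Constraint must be active: 1*x = 8
x* = 8/1 = 8.0
lambda = (2*10*8.0 + 12)/1 = 172.0
Step 3: Compute optimal value.
f(x*) = 10*8.0^2 + 12*8.0 = 736.0


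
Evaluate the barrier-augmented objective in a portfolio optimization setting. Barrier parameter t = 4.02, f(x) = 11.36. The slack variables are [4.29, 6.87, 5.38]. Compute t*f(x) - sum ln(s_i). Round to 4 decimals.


Step 1: Compute log-barrier.
ln values: [1.4563, 1.9272, 1.6827]
phi = -(1.4563 + 1.9272 + 1.6827) = -5.0661
Step 2: Compute augmented objective.
t*f(x) = 4.02*11.36 = 45.6672
Total = 45.6672 - 5.0661 = 40.6011


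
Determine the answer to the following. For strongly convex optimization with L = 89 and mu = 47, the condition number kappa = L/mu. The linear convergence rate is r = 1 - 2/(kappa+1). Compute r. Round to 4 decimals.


Step 1: Compute the condition number.
kappa = L/mu = 89/47 = 1.8936
Step 2: Compute the convergence rate.
r = 1 - 2/(kappa + 1) = 1 - 2*mu/(L + mu) = (L - mu)/(L + mu) = 42/136 = 0.3088


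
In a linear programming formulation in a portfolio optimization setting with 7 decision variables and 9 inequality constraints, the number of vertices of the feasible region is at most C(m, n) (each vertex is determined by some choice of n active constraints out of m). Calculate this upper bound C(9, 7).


Each vertex corresponds to some choice of n active constraints out of m, so the number of vertices is at most C(m, n) = m! / (n!(m-n)!).
m = 9, n = 7
Numerator: 9 * 8 * 7 * 6 * 5 * 4 * 3
Denominator: 7! = 5040
C(9, 7) = 36


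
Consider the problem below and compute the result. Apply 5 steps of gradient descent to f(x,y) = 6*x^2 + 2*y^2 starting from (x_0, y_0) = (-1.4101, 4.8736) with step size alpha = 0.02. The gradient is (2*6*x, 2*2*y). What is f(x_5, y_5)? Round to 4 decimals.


Gradient descent on f(x,y) = 6*x^2 + 2*y^2.
Starting point: (-1.4101, 4.8736), alpha = 0.02
Step 1: grad_x = 2*6*-1.4101 = -16.9212, grad_y = 2*2*4.8736 = 19.4944
  x_1 = -1.4101 - 0.02*-16.9212 = -1.0717
  y_1 = 4.8736 - 0.02*19.4944 = 4.4837
Step 2: grad_x = 2*6*-1.0717 = -12.8601, grad_y = 2*2*4.4837 = 17.9348
  x_2 = -1.0717 - 0.02*-12.8601 = -0.8145
  y_2 = 4.4837 - 0.02*17.9348 = 4.125
Step 3: grad_x = 2*6*-0.8145 = -9.7737, grad_y = 2*2*4.125 = 16.5001
  x_3 = -0.8145 - 0.02*-9.7737 = -0.619
  y_3 = 4.125 - 0.02*16.5001 = 3.795
Step 4: grad_x = 2*6*-0.619 = -7.428, grad_y = 2*2*3.795 = 15.1801
  x_4 = -0.619 - 0.02*-7.428 = -0.4704
  y_4 = 3.795 - 0.02*15.1801 = 3.4914
Step 5: grad_x = 2*6*-0.4704 = -5.6453, grad_y = 2*2*3.4914 = 13.9657
  x_5 = -0.4704 - 0.02*-5.6453 = -0.3575
  y_5 = 3.4914 - 0.02*13.9657 = 3.2121
f(-0.3575, 3.2121) = 6*(-0.3575)^2 + 2*3.2121^2 = 21.4022


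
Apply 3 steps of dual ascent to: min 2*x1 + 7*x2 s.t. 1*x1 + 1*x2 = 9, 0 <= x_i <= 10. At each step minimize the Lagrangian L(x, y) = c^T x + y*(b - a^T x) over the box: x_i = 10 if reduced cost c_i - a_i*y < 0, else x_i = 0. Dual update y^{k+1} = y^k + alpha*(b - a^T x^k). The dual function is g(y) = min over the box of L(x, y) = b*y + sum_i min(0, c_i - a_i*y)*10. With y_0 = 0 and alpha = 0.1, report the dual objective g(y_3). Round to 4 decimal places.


Dual ascent for LP: min 2*x1 + 7*x2, 1*x1 + 1*x2 = 9, 0 <= x_i <= 10
Step 1: y^k = 0.0, reduced costs: (2.0, 7.0)
  x^k = (0.0, 0.0), subgradient = b - a^T x = 9.0
  y^{k+1} = 0.0 + 0.1*9.0 = 0.9
Step 2: y^k = 0.9, reduced costs: (1.1, 6.1)
  x^k = (0.0, 0.0), subgradient = b - a^T x = 9.0
  y^{k+1} = 0.9 + 0.1*9.0 = 1.8
Step 3: y^k = 1.8, reduced costs: (0.2, 5.2)
  x^k = (0.0, 0.0), subgradient = b - a^T x = 9.0
  y^{k+1} = 1.8 + 0.1*9.0 = 2.7
Dual objective at y_3 = 2.7: reduced costs (-0.7, 4.3), box minimizer x = (10.0, 0.0)
g(y_3) = b*y + (c1 - a1*y)*x1 + (c2 - a2*y)*x2 = 9*2.7 + (-0.7)*10.0 + 4.3*0.0 = 24.3 - 7.0 + 0.0 = 17.3


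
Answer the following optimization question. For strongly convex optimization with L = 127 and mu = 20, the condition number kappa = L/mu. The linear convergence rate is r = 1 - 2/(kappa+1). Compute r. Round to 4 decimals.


Step 1: Compute the condition number.
kappa = L/mu = 127/20 = 6.35
Step 2: Compute the convergence rate.
r = 1 - 2/(kappa + 1) = 1 - 2*mu/(L + mu) = (L - mu)/(L + mu) = 107/147 = 0.7279


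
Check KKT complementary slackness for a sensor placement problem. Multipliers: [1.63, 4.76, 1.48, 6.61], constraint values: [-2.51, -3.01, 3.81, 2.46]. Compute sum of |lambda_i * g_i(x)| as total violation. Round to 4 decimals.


KKT complementary slackness check:
lambda_1 * g_1 = 1.63 * -2.51 = -4.0913
lambda_2 * g_2 = 4.76 * -3.01 = -14.3276
lambda_3 * g_3 = 1.48 * 3.81 = 5.6388
lambda_4 * g_4 = 6.61 * 2.46 = 16.2606
Total violation = 4.0913 + 14.3276 + 5.6388 + 16.2606 = 40.3183


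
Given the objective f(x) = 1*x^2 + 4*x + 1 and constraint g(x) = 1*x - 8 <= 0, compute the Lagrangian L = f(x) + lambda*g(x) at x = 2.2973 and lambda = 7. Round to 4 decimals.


Step 1: Evaluate f(x).
f(2.2973) = 1*2.2973^2 + 4*2.2973 + 1 = 15.4668
Step 2: Evaluate g(x).
g(2.2973) = 1*2.2973 - 8 = -5.7027
Step 3: Compute Lagrangian.
L = 15.4668 + 7*-5.7027 = -24.4521


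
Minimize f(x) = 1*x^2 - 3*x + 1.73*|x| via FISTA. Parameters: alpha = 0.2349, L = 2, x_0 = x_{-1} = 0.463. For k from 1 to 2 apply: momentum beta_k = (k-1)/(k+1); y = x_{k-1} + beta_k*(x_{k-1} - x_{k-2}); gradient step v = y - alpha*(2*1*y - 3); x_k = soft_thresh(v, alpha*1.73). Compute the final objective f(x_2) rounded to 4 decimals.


FISTA on f(x) = 1*x^2 - 3*x + 1.73*|x|
L = 2, alpha = 0.2349
Iteration 1: beta = 0.0, y = 0.463 + 0.0*(0.463 - 0.463) = 0.463
  grad(y) = -2.074, v = y - alpha*grad = 0.9502
  prox(v) = soft_thresh(0.9502, 0.4064) = 0.5438
Iteration 2: beta = 0.3333, y = 0.5438 + 0.3333*(0.5438 - 0.463) = 0.5707
  grad(y) = -1.8585, v = y - alpha*grad = 1.0073
  prox(v) = soft_thresh(1.0073, 0.4064) = 0.6009
f(x_2) = 1*0.6009^2 - 3*0.6009 + 1.73*|0.6009| = -0.4021


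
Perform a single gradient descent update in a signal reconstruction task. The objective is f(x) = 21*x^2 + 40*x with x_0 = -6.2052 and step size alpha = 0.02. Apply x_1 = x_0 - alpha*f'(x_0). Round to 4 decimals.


We compute the gradient at x_0 and apply the update.
f'(x) = 42*x + 40
f'(-6.2052) = 42*-6.2052 + 40 = -220.6184
x_1 = -6.2052 - 0.02*-220.6184 = -1.7928


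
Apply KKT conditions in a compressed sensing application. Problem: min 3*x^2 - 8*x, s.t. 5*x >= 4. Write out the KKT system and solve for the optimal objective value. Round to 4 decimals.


Step 1: Try lambda = 0 (constraint inactive).
Stationarity: 2*3*x - 8 = 0
x* = 8/(2*3) = 4/3 = 1.3333 (rounded; the exact value 4/3 is used below)
Check constraint: 5*1.3333 = 6.6665 >= 4 -- satisfied.
Step 2: Compute optimal value.
f(x*) = 3*(4/3)^2 - 8*(4/3) = -5.3333


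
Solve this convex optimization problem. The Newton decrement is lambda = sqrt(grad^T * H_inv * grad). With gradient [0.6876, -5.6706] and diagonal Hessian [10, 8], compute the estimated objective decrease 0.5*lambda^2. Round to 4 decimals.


Step 1: H is diagonal, so H^(-1) * g = [0.0688, -0.7088].
Step 2: g^T H^(-1) g = sum_i g_i^2 / H_ii
  = (0.6876)^2/10 + (-5.6706)^2/8
  = 0.0473 + 4.0195 = 4.0667
Step 3: Objective decrease = 0.5 * g^T H^(-1) g = 2.0334


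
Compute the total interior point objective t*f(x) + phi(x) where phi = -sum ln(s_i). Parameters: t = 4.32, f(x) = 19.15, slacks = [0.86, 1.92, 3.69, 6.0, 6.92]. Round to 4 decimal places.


Step 1: Compute log-barrier.
ln values: [-0.1508, 0.6523, 1.3056, 1.7918, 1.9344]
phi = -(-0.1508 + 0.6523 + 1.3056 + 1.7918 + 1.9344) = -5.5333
Step 2: Compute augmented objective.
t*f(x) = 4.32*19.15 = 82.728
Total = 82.728 - 5.5333 = 77.1947


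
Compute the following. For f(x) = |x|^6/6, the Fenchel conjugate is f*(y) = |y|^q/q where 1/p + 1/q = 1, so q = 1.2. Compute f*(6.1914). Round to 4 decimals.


The conjugate exponent q satisfies 1/p + 1/q = 1.
p = 6, so q = 6/(6 - 1) = 1.2
|y|^q = 6.1914^1.2 = 8.9155
f*(6.1914) = 8.9155 / 1.2 = 7.4296


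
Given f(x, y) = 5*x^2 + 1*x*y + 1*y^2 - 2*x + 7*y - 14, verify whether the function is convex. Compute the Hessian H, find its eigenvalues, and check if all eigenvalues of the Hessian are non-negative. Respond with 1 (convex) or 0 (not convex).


The Hessian of f(x,y) = 5*x^2 + 1*x*y + 1*y^2 - 2*x + 7*y - 14 is:
H = [[10, 1], [1, 2]]
Trace = 10 + 2 = 12
Determinant = 10*2 - (1)^2 = 19
Discriminant = (12)^2 - 4*19 = 68.0
Eigenvalues: lambda_1 = 1.8769, lambda_2 = 10.1231
The function is convex.

1


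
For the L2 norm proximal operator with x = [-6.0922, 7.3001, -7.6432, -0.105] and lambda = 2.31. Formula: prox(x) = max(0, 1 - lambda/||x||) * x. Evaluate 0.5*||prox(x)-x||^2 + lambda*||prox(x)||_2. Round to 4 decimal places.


Step 1: Compute ||x||.
||x|| = 12.1998
Step 2: Compute scaling factor.
scale = max(0, 1 - 2.31/12.1998) = 0.8107
Step 3: prox(x) = [-4.9387, 5.9178, -6.196, -0.0851]
||prox(x)|| = 9.8898
Step 4: Proximal objective.
0.5*||prox-x||^2 = 2.6681
lambda*||prox|| = 22.8454
Total = 25.5136


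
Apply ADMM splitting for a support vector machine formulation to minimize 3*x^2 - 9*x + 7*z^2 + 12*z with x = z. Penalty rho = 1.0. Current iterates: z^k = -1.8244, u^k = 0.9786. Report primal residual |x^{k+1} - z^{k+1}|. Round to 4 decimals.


ADMM iteration with rho = 1.0, z^k = -1.8244, u^k = 0.9786
Step 1: x-update.
Minimize 3*x^2 - 9*x + (1.0/2)*(x + 1.8244 + 0.9786)^2
FOC: (2*3 + 1.0)*x = 9 + 1.0*(-1.8244 - 0.9786)
x^{k+1} = 0.8853
Step 2: z-update.
Minimize 7*z^2 + 12*z + (1.0/2)*(0.8853 - z + 0.9786)^2
FOC: (2*7 + 1.0)*z = -12 + 1.0*(0.8853 + 0.9786)
z^{k+1} = -0.6757
Step 3: u-update.
u^{k+1} = 0.9786 + 0.8853 + 0.6757 = 2.5396
Step 4: Primal residual = |0.8853 + 0.6757| = 1.561


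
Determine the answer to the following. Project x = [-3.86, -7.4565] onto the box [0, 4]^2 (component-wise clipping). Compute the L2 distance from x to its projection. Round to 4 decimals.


Project each component onto [0, 4].
clip(-3.86) = 0.0, clip(-7.4565) = 0.0
Projection = [0.0, 0.0]
Squared diffs: [14.8996, 55.5994]
Distance = sqrt(70.499) = 8.3964


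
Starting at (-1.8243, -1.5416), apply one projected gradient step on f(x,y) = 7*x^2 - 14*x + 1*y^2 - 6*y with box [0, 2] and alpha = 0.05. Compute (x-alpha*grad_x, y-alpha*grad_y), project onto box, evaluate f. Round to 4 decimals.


Step 1: Compute gradient at (-1.8243, -1.5416).
grad_x = 2*7*-1.8243 - 14 = -39.5402
grad_y = 2*1*-1.5416 - 6 = -9.0832
Step 2: Gradient step.
x_raw = -1.8243 - 0.05*-39.5402 = 0.1527
y_raw = -1.5416 - 0.05*-9.0832 = -1.0874
Step 3: Project onto [0, 2].
x_proj = clip(0.1527) = 0.1527
y_proj = clip(-1.0874) = 0.0
Step 4: Evaluate f.
f(0.1527, 0.0) = -1.9747


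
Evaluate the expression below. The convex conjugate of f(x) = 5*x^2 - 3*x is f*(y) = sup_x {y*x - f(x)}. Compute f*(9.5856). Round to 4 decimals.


f*(y) = sup_x {y*x - a*x^2 - b*x} = sup_x {(y-b)*x - a*x^2}
FOC: (y - b) - 2a*x = 0 => x* = (y - b)/(2a)
x* = (9.5856 + 3)/(2*5) = 1.2586
f*(9.5856) = (y-b)^2/(4a) = (9.5856 + 3)^2/(4*5)
= 158.3973/20 = 7.9199


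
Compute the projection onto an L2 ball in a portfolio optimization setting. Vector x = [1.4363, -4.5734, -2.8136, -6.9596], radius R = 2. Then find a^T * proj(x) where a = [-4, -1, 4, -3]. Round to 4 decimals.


Step 1: Compute ||x|| (intermediates to 6 decimals).
||x|| = sqrt(1.4363^2 + (-4.5734)^2 + (-2.8136)^2 + (-6.9596)^2) = 8.906813
Step 2: Project.
Since ||x|| > R, scale = R/||x|| = 2/8.906813 = 0.224547, proj(x) = scale * x
proj(x) = [0.322517, -1.026943, -0.631785, -1.562757]
Step 3: Dot product.
a^T * proj(x) = -4*0.322517 - 1*(-1.026943) + 4*(-0.631785) - 3*(-1.562757) = 1.898


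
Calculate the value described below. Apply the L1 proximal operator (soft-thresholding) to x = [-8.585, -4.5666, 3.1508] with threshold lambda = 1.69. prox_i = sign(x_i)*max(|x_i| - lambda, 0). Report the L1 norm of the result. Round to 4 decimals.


Soft-thresholding with lambda = 1.69:
prox(-8.585) = sign(-8.585)*max(|-8.585| - 1.69, 0) = -6.895
prox(-4.5666) = sign(-4.5666)*max(|-4.5666| - 1.69, 0) = -2.8766
prox(3.1508) = sign(3.1508)*max(|3.1508| - 1.69, 0) = 1.4608
prox(x) = [-6.895, -2.8766, 1.4608]
||prox(x)||_1 = 6.895 + 2.8766 + 1.4608 = 11.2324


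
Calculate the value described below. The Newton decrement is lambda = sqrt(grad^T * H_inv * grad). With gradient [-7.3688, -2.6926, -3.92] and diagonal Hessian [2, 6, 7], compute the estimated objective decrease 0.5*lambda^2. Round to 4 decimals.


Step 1: H is diagonal, so H^(-1) * g = [-3.6844, -0.4488, -0.56].
Step 2: g^T H^(-1) g = sum_i g_i^2 / H_ii
  = (-7.3688)^2/2 + (-2.6926)^2/6 + (-3.92)^2/7
  = 27.1496 + 1.2083 + 2.1952 = 30.5532
Step 3: Objective decrease = 0.5 * g^T H^(-1) g = 15.2766


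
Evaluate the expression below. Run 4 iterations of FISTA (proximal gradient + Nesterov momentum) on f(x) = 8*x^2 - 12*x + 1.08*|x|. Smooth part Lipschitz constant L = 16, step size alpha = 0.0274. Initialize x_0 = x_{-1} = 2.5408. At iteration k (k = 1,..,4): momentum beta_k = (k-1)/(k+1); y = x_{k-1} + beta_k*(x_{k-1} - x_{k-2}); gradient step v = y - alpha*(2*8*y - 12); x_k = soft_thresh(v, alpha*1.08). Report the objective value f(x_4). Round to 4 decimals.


FISTA on f(x) = 8*x^2 - 12*x + 1.08*|x|
L = 16, alpha = 0.0274
Iteration 1: beta = 0.0, y = 2.5408 + 0.0*(2.5408 - 2.5408) = 2.5408
  grad(y) = 28.6528, v = y - alpha*grad = 1.7557
  prox(v) = soft_thresh(1.7557, 0.0296) = 1.7261
Iteration 2: beta = 0.3333, y = 1.7261 + 0.3333*(1.7261 - 2.5408) = 1.4546
  grad(y) = 11.273, v = y - alpha*grad = 1.1457
  prox(v) = soft_thresh(1.1457, 0.0296) = 1.1161
Iteration 3: beta = 0.5, y = 1.1161 + 0.5*(1.1161 - 1.7261) = 0.8111
  grad(y) = 0.9772, v = y - alpha*grad = 0.7843
  prox(v) = soft_thresh(0.7843, 0.0296) = 0.7547
Iteration 4: beta = 0.6, y = 0.7547 + 0.6*(0.7547 - 1.1161) = 0.5379
  grad(y) = -3.394, v = y - alpha*grad = 0.6309
  prox(v) = soft_thresh(0.6309, 0.0296) = 0.6013
f(x_4) = 8*0.6013^2 - 12*0.6013 + 1.08*|0.6013| = -3.6737


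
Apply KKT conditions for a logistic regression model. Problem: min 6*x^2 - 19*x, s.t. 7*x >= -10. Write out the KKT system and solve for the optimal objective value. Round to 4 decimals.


Step 1: Try lambda = 0 (constraint inactive).
Stationarity: 2*6*x - 19 = 0
x* = 19/(2*6) = 19/12 = 1.5833 (rounded; the exact value 19/12 is used below)
Check constraint: 7*1.5833 = 11.0831 >= -10 -- satisfied.
Step 2: Compute optimal value.
f(x*) = 6*(19/12)^2 - 19*(19/12) = -15.0417


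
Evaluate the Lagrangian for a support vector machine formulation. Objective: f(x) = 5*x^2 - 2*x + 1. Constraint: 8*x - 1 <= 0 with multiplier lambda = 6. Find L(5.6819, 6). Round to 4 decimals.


Step 1: Evaluate f(x).
f(5.6819) = 5*5.6819^2 - 2*5.6819 + 1 = 151.0561
Step 2: Evaluate g(x).
g(5.6819) = 8*5.6819 - 1 = 44.4552
Step 3: Compute Lagrangian.
L = 151.0561 + 6*44.4552 = 417.7873


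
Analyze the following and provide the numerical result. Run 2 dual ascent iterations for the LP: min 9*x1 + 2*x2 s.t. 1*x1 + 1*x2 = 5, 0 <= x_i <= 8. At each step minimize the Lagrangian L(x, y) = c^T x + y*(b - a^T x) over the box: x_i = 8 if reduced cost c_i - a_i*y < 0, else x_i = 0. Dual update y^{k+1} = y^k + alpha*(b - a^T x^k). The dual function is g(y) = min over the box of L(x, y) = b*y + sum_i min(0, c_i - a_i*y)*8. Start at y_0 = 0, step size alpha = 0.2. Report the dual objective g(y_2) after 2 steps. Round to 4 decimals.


Dual ascent for LP: min 9*x1 + 2*x2, 1*x1 + 1*x2 = 5, 0 <= x_i <= 8
Step 1: y^k = 0.0, reduced costs: (9.0, 2.0)
  x^k = (0.0, 0.0), subgradient = b - a^T x = 5.0
  y^{k+1} = 0.0 + 0.2*5.0 = 1.0
Step 2: y^k = 1.0, reduced costs: (8.0, 1.0)
  x^k = (0.0, 0.0), subgradient = b - a^T x = 5.0
  y^{k+1} = 1.0 + 0.2*5.0 = 2.0
Dual objective at y_2 = 2.0: reduced costs (7.0, 0.0), box minimizer x = (0.0, 0.0)
g(y_2) = b*y + (c1 - a1*y)*x1 + (c2 - a2*y)*x2 = 5*2.0 + 7.0*0.0 + 0.0*0.0 = 10.0 + 0.0 + 0.0 = 10.0


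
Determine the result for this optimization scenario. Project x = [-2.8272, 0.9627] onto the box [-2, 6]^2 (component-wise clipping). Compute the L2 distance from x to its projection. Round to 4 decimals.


Project each component onto [-2, 6].
clip(-2.8272) = -2.0, clip(0.9627) = 0.9627
Projection = [-2.0, 0.9627]
Squared diffs: [0.6843, 0.0]
Distance = sqrt(0.6843) = 0.8272


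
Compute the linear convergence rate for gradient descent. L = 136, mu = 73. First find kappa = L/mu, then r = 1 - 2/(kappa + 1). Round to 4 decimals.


Step 1: Compute the condition number.
kappa = L/mu = 136/73 = 1.863
Step 2: Compute the convergence rate.
r = 1 - 2/(kappa + 1) = 1 - 2*mu/(L + mu) = (L - mu)/(L + mu) = 63/209 = 0.3014


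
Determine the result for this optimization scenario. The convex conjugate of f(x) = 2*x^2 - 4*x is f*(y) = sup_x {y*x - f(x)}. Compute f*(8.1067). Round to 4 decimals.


f*(y) = sup_x {y*x - a*x^2 - b*x} = sup_x {(y-b)*x - a*x^2}
FOC: (y - b) - 2a*x = 0 => x* = (y - b)/(2a)
x* = (8.1067 + 4)/(2*2) = 3.0267
f*(8.1067) = (y-b)^2/(4a) = (8.1067 + 4)^2/(4*2)
= 146.5722/8 = 18.3215


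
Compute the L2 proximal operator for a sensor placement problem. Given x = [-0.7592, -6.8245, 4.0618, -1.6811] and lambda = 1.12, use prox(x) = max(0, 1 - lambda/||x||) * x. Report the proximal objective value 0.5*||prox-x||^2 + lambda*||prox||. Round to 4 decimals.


Step 1: Compute ||x||.
||x|| = 8.1532
Step 2: Compute scaling factor.
scale = max(0, 1 - 1.12/8.1532) = 0.8626
Step 3: prox(x) = [-0.6549, -5.887, 3.5038, -1.4502]
||prox(x)|| = 7.0332
Step 4: Proximal objective.
0.5*||prox-x||^2 = 0.6272
lambda*||prox|| = 7.8772
Total = 8.5044


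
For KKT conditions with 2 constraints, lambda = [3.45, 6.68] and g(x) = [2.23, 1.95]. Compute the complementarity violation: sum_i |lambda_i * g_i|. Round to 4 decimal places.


KKT complementary slackness check:
lambda_1 * g_1 = 3.45 * 2.23 = 7.6935
lambda_2 * g_2 = 6.68 * 1.95 = 13.026
Total violation = 7.6935 + 13.026 = 20.7195


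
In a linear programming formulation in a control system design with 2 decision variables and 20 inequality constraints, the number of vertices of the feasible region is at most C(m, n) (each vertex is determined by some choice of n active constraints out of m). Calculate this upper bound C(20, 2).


Each vertex corresponds to some choice of n active constraints out of m, so the number of vertices is at most C(m, n) = m! / (n!(m-n)!).
m = 20, n = 2
Numerator: 20 * 19
Denominator: 2! = 2
C(20, 2) = 190


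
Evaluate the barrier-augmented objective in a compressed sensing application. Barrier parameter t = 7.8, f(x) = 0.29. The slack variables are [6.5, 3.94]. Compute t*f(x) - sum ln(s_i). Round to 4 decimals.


Step 1: Compute log-barrier.
ln values: [1.8718, 1.3712]
phi = -(1.8718 + 1.3712) = -3.243
Step 2: Compute augmented objective.
t*f(x) = 7.8*0.29 = 2.262
Total = 2.262 - 3.243 = -0.981


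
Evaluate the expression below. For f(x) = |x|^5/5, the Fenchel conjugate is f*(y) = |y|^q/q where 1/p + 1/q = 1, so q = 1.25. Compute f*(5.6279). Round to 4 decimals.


The conjugate exponent q satisfies 1/p + 1/q = 1.
p = 5, so q = 5/(5 - 1) = 1.25
|y|^q = 5.6279^1.25 = 8.6683
f*(5.6279) = 8.6683 / 1.25 = 6.9346


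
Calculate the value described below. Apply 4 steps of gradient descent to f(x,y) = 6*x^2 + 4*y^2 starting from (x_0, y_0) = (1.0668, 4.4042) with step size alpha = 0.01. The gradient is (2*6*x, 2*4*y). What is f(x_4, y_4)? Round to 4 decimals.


Gradient descent on f(x,y) = 6*x^2 + 4*y^2.
Starting point: (1.0668, 4.4042), alpha = 0.01
Step 1: grad_x = 2*6*1.0668 = 12.8016, grad_y = 2*4*4.4042 = 35.2336
  x_1 = 1.0668 - 0.01*12.8016 = 0.9388
  y_1 = 4.4042 - 0.01*35.2336 = 4.0519
Step 2: grad_x = 2*6*0.9388 = 11.2654, grad_y = 2*4*4.0519 = 32.4149
  x_2 = 0.9388 - 0.01*11.2654 = 0.8261
  y_2 = 4.0519 - 0.01*32.4149 = 3.7277
Step 3: grad_x = 2*6*0.8261 = 9.9136, grad_y = 2*4*3.7277 = 29.8217
  x_3 = 0.8261 - 0.01*9.9136 = 0.727
  y_3 = 3.7277 - 0.01*29.8217 = 3.4295
Step 4: grad_x = 2*6*0.727 = 8.7239, grad_y = 2*4*3.4295 = 27.436
  x_4 = 0.727 - 0.01*8.7239 = 0.6398
  y_4 = 3.4295 - 0.01*27.436 = 3.1551
f(0.6398, 3.1551) = 6*0.6398^2 + 4*3.1551^2 = 42.2753
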